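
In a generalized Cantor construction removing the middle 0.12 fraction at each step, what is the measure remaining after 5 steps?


Step 1: At each step, fraction remaining = 1 - 0.12 = 0.88
Step 2: After 5 steps, measure = (0.88)^5
Step 3: Computing the power step by step:
  After step 1: 0.88
  After step 2: 0.7744
  After step 3: 0.681472
  After step 4: 0.599695
  After step 5: 0.527732
Result = 0.527732


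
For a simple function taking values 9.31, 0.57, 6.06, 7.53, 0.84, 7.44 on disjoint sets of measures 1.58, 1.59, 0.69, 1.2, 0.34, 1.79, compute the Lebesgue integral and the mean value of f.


Step 1: Integral = sum(value_i * measure_i)
= 9.31*1.58 + 0.57*1.59 + 6.06*0.69 + 7.53*1.2 + 0.84*0.34 + 7.44*1.79
= 14.7098 + 0.9063 + 4.1814 + 9.036 + 0.2856 + 13.3176
= 42.4367
Step 2: Total measure of domain = 1.58 + 1.59 + 0.69 + 1.2 + 0.34 + 1.79 = 7.19
Step 3: Average value = 42.4367 / 7.19 = 5.902184


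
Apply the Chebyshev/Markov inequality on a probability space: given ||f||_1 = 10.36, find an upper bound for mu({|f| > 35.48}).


Chebyshev/Markov inequality: mu(|f| > eps) <= (||f||_p / eps)^p
Step 1: ||f||_1 / eps = 10.36 / 35.48 = 0.291995
Step 2: Raise to power p = 1:
  (0.291995)^1 = 0.291995
Step 3: Therefore mu(|f| > 35.48) <= 0.291995


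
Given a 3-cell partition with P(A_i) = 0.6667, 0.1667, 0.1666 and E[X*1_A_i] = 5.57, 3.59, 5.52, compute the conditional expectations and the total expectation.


For each cell A_i: E[X|A_i] = E[X*1_A_i] / P(A_i)
Step 1: E[X|A_1] = 5.57 / 0.6667 = 8.354582
Step 2: E[X|A_2] = 3.59 / 0.1667 = 21.535693
Step 3: E[X|A_3] = 5.52 / 0.1666 = 33.133253
Verification: E[X] = sum E[X*1_A_i] = 5.57 + 3.59 + 5.52 = 14.68


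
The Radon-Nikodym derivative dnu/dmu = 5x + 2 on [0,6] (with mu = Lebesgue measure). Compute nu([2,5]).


nu(A) = integral_A (dnu/dmu) dmu = integral_2^5 (5x + 2) dx
Step 1: Antiderivative F(x) = (5/2)x^2 + 2x
Step 2: F(5) = (5/2)*5^2 + 2*5 = 62.5 + 10 = 72.5
Step 3: F(2) = (5/2)*2^2 + 2*2 = 10 + 4 = 14
Step 4: nu([2,5]) = F(5) - F(2) = 72.5 - 14 = 58.5


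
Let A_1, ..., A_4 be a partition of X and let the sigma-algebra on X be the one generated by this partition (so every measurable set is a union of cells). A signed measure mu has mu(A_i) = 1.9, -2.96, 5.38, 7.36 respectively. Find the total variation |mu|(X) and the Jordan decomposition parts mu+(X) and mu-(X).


Step 1: Every measurable set is a union of atoms (the cells / points), so a Hahn decomposition is
  obtained by grouping atoms by sign: P = union of atoms with mu > 0, N = union of the remaining atoms.
  Atoms in P (indices): 1, 3, 4;  atoms in N (indices): 2
  Positive values: 1.9, 5.38, 7.36
  Negative values: -2.96
Step 2: mu+(X) = mu(P) = sum of positive atom values = 14.64
Step 3: mu-(X) = -mu(N) = sum of |negative atom values| = 2.96
Step 4: |mu|(X) = mu+(X) + mu-(X) = 14.64 + 2.96 = 17.6


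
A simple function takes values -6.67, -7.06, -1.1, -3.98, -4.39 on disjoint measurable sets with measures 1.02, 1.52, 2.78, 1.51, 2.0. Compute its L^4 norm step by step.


Step 1: Compute |f_i|^4 for each value:
  |-6.67|^4 = 1979.262223
  |-7.06|^4 = 2484.384461
  |-1.1|^4 = 1.4641
  |-3.98|^4 = 250.918272
  |-4.39|^4 = 371.413838
Step 2: Multiply by measures and sum:
  1979.262223 * 1.02 = 2018.847468
  2484.384461 * 1.52 = 3776.264381
  1.4641 * 2.78 = 4.070198
  250.918272 * 1.51 = 378.886591
  371.413838 * 2.0 = 742.827677
Sum = 2018.847468 + 3776.264381 + 4.070198 + 378.886591 + 742.827677 = 6920.896314
Step 3: Take the p-th root:
||f||_4 = (6920.896314)^(1/4) = 9.120961


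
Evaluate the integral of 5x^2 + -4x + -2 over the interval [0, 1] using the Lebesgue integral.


The Lebesgue integral of a Riemann-integrable function agrees with the Riemann integral.
Antiderivative F(x) = (5/3)x^3 + (-4/2)x^2 + -2x
F(1) = (5/3)*1^3 + (-4/2)*1^2 + -2*1
     = (5/3)*1 + (-4/2)*1 + -2*1
     = 1.666667 + -2 + -2
     = -2.333333
F(0) = 0.0
Integral = F(1) - F(0) = -2.333333 - 0.0 = -2.333333


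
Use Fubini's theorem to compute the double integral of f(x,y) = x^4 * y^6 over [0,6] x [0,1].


By Fubini's theorem, the double integral factors as a product of single integrals:
Step 1: integral_0^6 x^4 dx = [x^5/5] from 0 to 6
     = 6^5/5 = 1555.2
Step 2: integral_0^1 y^6 dy = [y^7/7] from 0 to 1
     = 1^7/7 = 0.142857
Step 3: Double integral = 1555.2 * 0.142857 = 222.171429


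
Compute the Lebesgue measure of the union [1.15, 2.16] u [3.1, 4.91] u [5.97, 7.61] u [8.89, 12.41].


For pairwise disjoint intervals, m(union) = sum of lengths.
= (2.16 - 1.15) + (4.91 - 3.1) + (7.61 - 5.97) + (12.41 - 8.89)
= 1.01 + 1.81 + 1.64 + 3.52
= 7.98


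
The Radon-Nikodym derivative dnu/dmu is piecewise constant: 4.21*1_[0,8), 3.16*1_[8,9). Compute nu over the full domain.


Integrate each piece of the Radon-Nikodym derivative:
Step 1: integral_0^8 4.21 dx = 4.21*(8-0) = 4.21*8 = 33.68
Step 2: integral_8^9 3.16 dx = 3.16*(9-8) = 3.16*1 = 3.16
Total: 33.68 + 3.16 = 36.84


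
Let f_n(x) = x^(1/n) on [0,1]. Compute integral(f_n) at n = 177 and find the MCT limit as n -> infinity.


At n = 177: f_177(x) = x^(1/177).
Step 1: integral(x^(1/177), 0, 1) = [x^(1/177+1) / (1/177+1)] from 0 to 1
     = 1 / (1/177 + 1) = 1 / ((177+1)/177) = 177/(177+1)
     = 177/178 = 0.994382
Step 2: As n -> infinity, f_n(x) = x^(1/n) -> 1 for x in (0,1], and f_n is increasing in n.
By MCT, lim_n integral(f_n) = integral(lim_n f_n) = integral(1, 0, 1) = 1.
Step 3: Verify convergence: 177/178 = 0.994382 -> 1


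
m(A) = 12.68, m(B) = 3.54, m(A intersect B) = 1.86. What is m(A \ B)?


m(A \ B) = m(A) - m(A n B)
= 12.68 - 1.86
= 10.82


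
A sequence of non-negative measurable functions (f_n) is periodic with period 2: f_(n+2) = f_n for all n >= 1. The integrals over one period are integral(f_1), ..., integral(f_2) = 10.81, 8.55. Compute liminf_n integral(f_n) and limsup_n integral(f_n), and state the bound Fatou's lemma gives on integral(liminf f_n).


The sequence (integral(f_n)) is periodic with period 2, repeating the values 10.81, 8.55 indefinitely.
Step 1: For a periodic sequence, every tail (a_m, a_(m+1), ...) contains all 2 period values infinitely often.
Step 2: Hence inf of every tail = min of the period values = min(10.81, 8.55) = 8.55.
        liminf_n integral(f_n) = sup over m of (inf of tail from m) = 8.55.
Step 3: Similarly sup of every tail = max of the period values = 10.81.
        limsup_n integral(f_n) = 10.81.
Step 4: Fatou's lemma: integral(liminf_n f_n) <= liminf_n integral(f_n) = 8.55.
        So the integral of the pointwise liminf is at most 8.55.


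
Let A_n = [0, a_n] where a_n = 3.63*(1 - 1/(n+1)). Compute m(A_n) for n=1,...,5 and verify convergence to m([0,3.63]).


By continuity of measure from below: if A_n increases to A, then m(A_n) -> m(A).
Here A = [0, 3.63], so m(A) = 3.63
Step 1: a_1 = 3.63*(1 - 1/2) = 1.815, m(A_1) = 1.815
Step 2: a_2 = 3.63*(1 - 1/3) = 2.42, m(A_2) = 2.42
Step 3: a_3 = 3.63*(1 - 1/4) = 2.7225, m(A_3) = 2.7225
Step 4: a_4 = 3.63*(1 - 1/5) = 2.904, m(A_4) = 2.904
Step 5: a_5 = 3.63*(1 - 1/6) = 3.025, m(A_5) = 3.025
Limit: m(A_n) -> m([0,3.63]) = 3.63


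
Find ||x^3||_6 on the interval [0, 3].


Step 1: ||f||_6 = (integral_0^3 |x^3|^6 dx)^(1/6)
     = (integral_0^3 x^18 dx)^(1/6)
Step 2: integral_0^3 x^18 dx = [x^19/(19)] from 0 to 3 = 3^19/19
     = 1162261467/19 = 6.117166e+07
Step 3: ||f||_6 = (6.117166e+07)^(1/6) = 19.849902


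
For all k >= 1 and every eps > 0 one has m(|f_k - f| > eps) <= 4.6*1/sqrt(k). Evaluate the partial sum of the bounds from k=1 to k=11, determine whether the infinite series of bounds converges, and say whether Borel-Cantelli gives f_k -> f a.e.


Step 1: List the terms 4.6*1/sqrt(k) for k = 1 to 11:
  k=1: 4.6
  k=2: 3.252691
  k=3: 2.655811
  k=4: 2.3
  k=5: 2.057183
  k=6: 1.877942
  k=7: 1.738637
  k=8: 1.626346
  k=9: 1.533333
  k=10: 1.454648
  k=11: 1.386952
Step 2: Partial sum = 4.6 + 3.252691 + 2.655811 + 2.3 + 2.057183 + 1.877942 + 1.738637 + 1.626346 + 1.533333 + 1.454648 + 1.386952
     = 24.483543
Step 3: The full series sum_(k>=1) 4.6*1/sqrt(k) diverges (p-series with p = 1/2 <= 1; a nonzero constant multiple of a divergent series diverges).
Step 4: The (first) Borel-Cantelli lemma requires a summable sequence of measures, so it does not apply here;
        from this bound alone no conclusion about a.e. convergence can be drawn (convergence in measure still
        gives an a.e.-convergent subsequence, but not a.e. convergence of the whole sequence).
Conclusion: series diverges; Borel-Cantelli is inconclusive about a.e. convergence of f_k.


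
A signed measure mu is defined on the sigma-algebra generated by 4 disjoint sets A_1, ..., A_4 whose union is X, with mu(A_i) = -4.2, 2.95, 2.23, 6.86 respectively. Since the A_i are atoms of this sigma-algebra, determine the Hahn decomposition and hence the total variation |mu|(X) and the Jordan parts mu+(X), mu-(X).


Step 1: Every measurable set is a union of atoms (the cells / points), so a Hahn decomposition is
  obtained by grouping atoms by sign: P = union of atoms with mu > 0, N = union of the remaining atoms.
  Atoms in P (indices): 2, 3, 4;  atoms in N (indices): 1
  Positive values: 2.95, 2.23, 6.86
  Negative values: -4.2
Step 2: mu+(X) = mu(P) = sum of positive atom values = 12.04
Step 3: mu-(X) = -mu(N) = sum of |negative atom values| = 4.2
Step 4: |mu|(X) = mu+(X) + mu-(X) = 12.04 + 4.2 = 16.24


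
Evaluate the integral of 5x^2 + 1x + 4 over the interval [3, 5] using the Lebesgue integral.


The Lebesgue integral of a Riemann-integrable function agrees with the Riemann integral.
Antiderivative F(x) = (5/3)x^3 + (1/2)x^2 + 4x
F(5) = (5/3)*5^3 + (1/2)*5^2 + 4*5
     = (5/3)*125 + (1/2)*25 + 4*5
     = 208.333333 + 12.5 + 20
     = 240.833333
F(3) = 61.5
Integral = F(5) - F(3) = 240.833333 - 61.5 = 179.333333


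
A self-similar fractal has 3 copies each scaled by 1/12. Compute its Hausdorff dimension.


For a self-similar set with N copies scaled by 1/r:
dim_H = log(N)/log(r) = log(3)/log(12)
= 1.098612/2.484907
= 0.442114


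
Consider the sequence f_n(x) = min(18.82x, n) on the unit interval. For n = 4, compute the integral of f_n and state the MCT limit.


f(x) = 18.82x on [0,1]; f_n(x) = min(18.82x, n). At n = 4:
Step 1: f(x) reaches 4 at x = 4/18.82 = 0.21254
Step 2: integral(f_4) = integral(18.82x, 0, 0.21254) + integral(4, 0.21254, 1)
       = 18.82*0.21254^2/2 + 4*(1 - 0.21254)
       = 0.42508 + 3.149841
       = 3.57492
Step 3: As n -> infinity, f_n increases to f, so by MCT integral(f_n) -> integral(f) = 18.82/2 = 9.41.
Convergence: integral(f_4) = 3.57492 -> 9.41 as n -> infinity


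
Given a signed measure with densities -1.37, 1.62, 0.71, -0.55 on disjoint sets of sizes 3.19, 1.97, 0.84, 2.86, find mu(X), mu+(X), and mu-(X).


Step 1: Compute signed measure on each set:
  Set 1: -1.37 * 3.19 = -4.3703
  Set 2: 1.62 * 1.97 = 3.1914
  Set 3: 0.71 * 0.84 = 0.5964
  Set 4: -0.55 * 2.86 = -1.573
Step 2: Total signed measure = (-4.3703) + (3.1914) + (0.5964) + (-1.573)
     = -2.1555
Step 3: Positive part mu+(X) = sum of positive contributions = 3.7878
Step 4: Negative part mu-(X) = |sum of negative contributions| = 5.9433


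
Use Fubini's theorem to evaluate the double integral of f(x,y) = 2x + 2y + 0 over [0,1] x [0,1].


By Fubini, integrate in x first, then y.
Step 1: Fix y, integrate over x in [0,1]:
  integral(2x + 2y + 0, x=0..1)
  = 2*(1^2 - 0^2)/2 + (2y + 0)*(1 - 0)
  = 1 + (2y + 0)*1
  = 1 + 2y + 0
  = 1 + 2y
Step 2: Integrate over y in [0,1]:
  integral(1 + 2y, y=0..1)
  = 1*1 + 2*(1^2 - 0^2)/2
  = 1 + 1
  = 2


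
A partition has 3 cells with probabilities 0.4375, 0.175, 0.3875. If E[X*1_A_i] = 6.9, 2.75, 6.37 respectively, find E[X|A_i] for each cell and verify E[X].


For each cell A_i: E[X|A_i] = E[X*1_A_i] / P(A_i)
Step 1: E[X|A_1] = 6.9 / 0.4375 = 15.771429
Step 2: E[X|A_2] = 2.75 / 0.175 = 15.714286
Step 3: E[X|A_3] = 6.37 / 0.3875 = 16.43871
Verification: E[X] = sum E[X*1_A_i] = 6.9 + 2.75 + 6.37 = 16.02


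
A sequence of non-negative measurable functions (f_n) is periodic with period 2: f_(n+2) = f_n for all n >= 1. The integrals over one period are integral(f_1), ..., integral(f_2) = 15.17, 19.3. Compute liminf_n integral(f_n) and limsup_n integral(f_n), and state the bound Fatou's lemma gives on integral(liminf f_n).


The sequence (integral(f_n)) is periodic with period 2, repeating the values 15.17, 19.3 indefinitely.
Step 1: For a periodic sequence, every tail (a_m, a_(m+1), ...) contains all 2 period values infinitely often.
Step 2: Hence inf of every tail = min of the period values = min(15.17, 19.3) = 15.17.
        liminf_n integral(f_n) = sup over m of (inf of tail from m) = 15.17.
Step 3: Similarly sup of every tail = max of the period values = 19.3.
        limsup_n integral(f_n) = 19.3.
Step 4: Fatou's lemma: integral(liminf_n f_n) <= liminf_n integral(f_n) = 15.17.
        So the integral of the pointwise liminf is at most 15.17.


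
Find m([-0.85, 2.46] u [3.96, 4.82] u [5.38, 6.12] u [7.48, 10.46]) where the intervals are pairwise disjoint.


For pairwise disjoint intervals, m(union) = sum of lengths.
= (2.46 - -0.85) + (4.82 - 3.96) + (6.12 - 5.38) + (10.46 - 7.48)
= 3.31 + 0.86 + 0.74 + 2.98
= 7.89


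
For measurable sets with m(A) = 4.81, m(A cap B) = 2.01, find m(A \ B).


m(A \ B) = m(A) - m(A n B)
= 4.81 - 2.01
= 2.8


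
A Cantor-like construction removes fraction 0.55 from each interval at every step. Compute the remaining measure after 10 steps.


Step 1: At each step, fraction remaining = 1 - 0.55 = 0.45
Step 2: After 10 steps, measure = (0.45)^10
Result = 3.405063e-04


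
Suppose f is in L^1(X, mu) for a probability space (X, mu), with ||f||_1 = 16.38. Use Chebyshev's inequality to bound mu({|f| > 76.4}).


Chebyshev/Markov inequality: mu(|f| > eps) <= (||f||_p / eps)^p
Step 1: ||f||_1 / eps = 16.38 / 76.4 = 0.214398
Step 2: Raise to power p = 1:
  (0.214398)^1 = 0.214398
Step 3: Therefore mu(|f| > 76.4) <= 0.214398


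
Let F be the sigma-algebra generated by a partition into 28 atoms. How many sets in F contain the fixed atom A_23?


Each element of F is a union of some subset S of the 28 atoms.
The element contains A_23 iff A_23 is in S.
So we count subsets S of {A_1,...,A_28} with A_23 in S: choose freely among the other 27 atoms.
Count = 2^(28-1) = 2^27 = 134217728.


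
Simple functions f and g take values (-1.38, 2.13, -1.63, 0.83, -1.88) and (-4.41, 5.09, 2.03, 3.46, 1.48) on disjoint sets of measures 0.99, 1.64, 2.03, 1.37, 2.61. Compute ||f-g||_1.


Step 1: Compute differences f_i - g_i:
  -1.38 - -4.41 = 3.03
  2.13 - 5.09 = -2.96
  -1.63 - 2.03 = -3.66
  0.83 - 3.46 = -2.63
  -1.88 - 1.48 = -3.36
Step 2: Compute |diff|^1 * measure for each set:
  |3.03|^1 * 0.99 = 3.03 * 0.99 = 2.9997
  |-2.96|^1 * 1.64 = 2.96 * 1.64 = 4.8544
  |-3.66|^1 * 2.03 = 3.66 * 2.03 = 7.4298
  |-2.63|^1 * 1.37 = 2.63 * 1.37 = 3.6031
  |-3.36|^1 * 2.61 = 3.36 * 2.61 = 8.7696
Step 3: Sum = 27.6566
Step 4: ||f-g||_1 = (27.6566)^(1/1) = 27.6566


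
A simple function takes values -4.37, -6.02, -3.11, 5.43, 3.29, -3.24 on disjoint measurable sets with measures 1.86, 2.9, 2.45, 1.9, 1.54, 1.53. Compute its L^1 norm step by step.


Step 1: Compute |f_i|^1 for each value:
  |-4.37|^1 = 4.37
  |-6.02|^1 = 6.02
  |-3.11|^1 = 3.11
  |5.43|^1 = 5.43
  |3.29|^1 = 3.29
  |-3.24|^1 = 3.24
Step 2: Multiply by measures and sum:
  4.37 * 1.86 = 8.1282
  6.02 * 2.9 = 17.458
  3.11 * 2.45 = 7.6195
  5.43 * 1.9 = 10.317
  3.29 * 1.54 = 5.0666
  3.24 * 1.53 = 4.9572
Sum = 8.1282 + 17.458 + 7.6195 + 10.317 + 5.0666 + 4.9572 = 53.5465
Step 3: Take the p-th root:
||f||_1 = (53.5465)^(1/1) = 53.5465


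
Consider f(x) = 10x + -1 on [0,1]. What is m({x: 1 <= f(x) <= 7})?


f^(-1)([1, 7]) = {x : 1 <= 10x + -1 <= 7}
Solving: (1 - -1)/10 <= x <= (7 - -1)/10
= [0.2, 0.8]
Intersecting with [0,1]: [0.2, 0.8]
Measure = 0.8 - 0.2 = 0.6


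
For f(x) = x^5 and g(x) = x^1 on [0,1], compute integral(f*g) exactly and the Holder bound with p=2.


Step 1: Exact integral of f*g = integral(x^6, 0, 1) = 1/7
     = 0.142857
Step 2: Holder bound with p=2, q=2:
  ||f||_p = (integral x^10 dx)^(1/2) = (1/11)^(1/2) = 0.301511
  ||g||_q = (integral x^2 dx)^(1/2) = (1/3)^(1/2) = 0.57735
Step 3: Holder bound = ||f||_p * ||g||_q = 0.301511 * 0.57735 = 0.174078
Verification: 0.142857 <= 0.174078 (Holder holds)


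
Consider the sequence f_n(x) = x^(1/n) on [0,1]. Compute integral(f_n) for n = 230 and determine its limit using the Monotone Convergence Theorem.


At n = 230: f_230(x) = x^(1/230).
Step 1: integral(x^(1/230), 0, 1) = [x^(1/230+1) / (1/230+1)] from 0 to 1
     = 1 / (1/230 + 1) = 1 / ((230+1)/230) = 230/(230+1)
     = 230/231 = 0.995671
Step 2: As n -> infinity, f_n(x) = x^(1/n) -> 1 for x in (0,1], and f_n is increasing in n.
By MCT, lim_n integral(f_n) = integral(lim_n f_n) = integral(1, 0, 1) = 1.
Step 3: Verify convergence: 230/231 = 0.995671 -> 1


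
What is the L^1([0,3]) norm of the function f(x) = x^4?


Step 1: ||f||_1 = (integral_0^3 |x^4|^1 dx)^(1/1)
     = (integral_0^3 x^4 dx)^(1/1)
Step 2: integral_0^3 x^4 dx = [x^5/(5)] from 0 to 3 = 3^5/5
     = 243/5 = 48.6
Step 3: ||f||_1 = (48.6)^(1/1) = 48.6


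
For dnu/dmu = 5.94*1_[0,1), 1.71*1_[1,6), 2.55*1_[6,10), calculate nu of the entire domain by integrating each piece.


Integrate each piece of the Radon-Nikodym derivative:
Step 1: integral_0^1 5.94 dx = 5.94*(1-0) = 5.94*1 = 5.94
Step 2: integral_1^6 1.71 dx = 1.71*(6-1) = 1.71*5 = 8.55
Step 3: integral_6^10 2.55 dx = 2.55*(10-6) = 2.55*4 = 10.2
Total: 5.94 + 8.55 + 10.2 = 24.69


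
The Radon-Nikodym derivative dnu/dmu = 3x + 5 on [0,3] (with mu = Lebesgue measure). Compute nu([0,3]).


nu(A) = integral_A (dnu/dmu) dmu = integral_0^3 (3x + 5) dx
Step 1: Antiderivative F(x) = (3/2)x^2 + 5x
Step 2: F(3) = (3/2)*3^2 + 5*3 = 13.5 + 15 = 28.5
Step 3: F(0) = (3/2)*0^2 + 5*0 = 0.0 + 0 = 0.0
Step 4: nu([0,3]) = F(3) - F(0) = 28.5 - 0.0 = 28.5


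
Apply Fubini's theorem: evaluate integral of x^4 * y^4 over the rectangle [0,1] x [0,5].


By Fubini's theorem, the double integral factors as a product of single integrals:
Step 1: integral_0^1 x^4 dx = [x^5/5] from 0 to 1
     = 1^5/5 = 0.2
Step 2: integral_0^5 y^4 dy = [y^5/5] from 0 to 5
     = 5^5/5 = 625
Step 3: Double integral = 0.2 * 625 = 125


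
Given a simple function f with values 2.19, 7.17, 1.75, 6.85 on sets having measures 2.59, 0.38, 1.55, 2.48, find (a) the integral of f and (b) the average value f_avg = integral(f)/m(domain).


Step 1: Integral = sum(value_i * measure_i)
= 2.19*2.59 + 7.17*0.38 + 1.75*1.55 + 6.85*2.48
= 5.6721 + 2.7246 + 2.7125 + 16.988
= 28.0972
Step 2: Total measure of domain = 2.59 + 0.38 + 1.55 + 2.48 = 7
Step 3: Average value = 28.0972 / 7 = 4.013886


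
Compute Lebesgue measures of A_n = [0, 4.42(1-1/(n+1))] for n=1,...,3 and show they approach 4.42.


By continuity of measure from below: if A_n increases to A, then m(A_n) -> m(A).
Here A = [0, 4.42], so m(A) = 4.42
Step 1: a_1 = 4.42*(1 - 1/2) = 2.21, m(A_1) = 2.21
Step 2: a_2 = 4.42*(1 - 1/3) = 2.9467, m(A_2) = 2.9467
Step 3: a_3 = 4.42*(1 - 1/4) = 3.315, m(A_3) = 3.315
Limit: m(A_n) -> m([0,4.42]) = 4.42


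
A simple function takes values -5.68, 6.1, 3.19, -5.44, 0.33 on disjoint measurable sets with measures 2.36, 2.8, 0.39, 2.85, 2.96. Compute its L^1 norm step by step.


Step 1: Compute |f_i|^1 for each value:
  |-5.68|^1 = 5.68
  |6.1|^1 = 6.1
  |3.19|^1 = 3.19
  |-5.44|^1 = 5.44
  |0.33|^1 = 0.33
Step 2: Multiply by measures and sum:
  5.68 * 2.36 = 13.4048
  6.1 * 2.8 = 17.08
  3.19 * 0.39 = 1.2441
  5.44 * 2.85 = 15.504
  0.33 * 2.96 = 0.9768
Sum = 13.4048 + 17.08 + 1.2441 + 15.504 + 0.9768 = 48.2097
Step 3: Take the p-th root:
||f||_1 = (48.2097)^(1/1) = 48.2097


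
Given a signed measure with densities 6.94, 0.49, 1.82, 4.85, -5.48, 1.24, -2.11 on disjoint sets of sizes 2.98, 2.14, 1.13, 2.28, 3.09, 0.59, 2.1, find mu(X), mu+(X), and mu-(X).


Step 1: Compute signed measure on each set:
  Set 1: 6.94 * 2.98 = 20.6812
  Set 2: 0.49 * 2.14 = 1.0486
  Set 3: 1.82 * 1.13 = 2.0566
  Set 4: 4.85 * 2.28 = 11.058
  Set 5: -5.48 * 3.09 = -16.9332
  Set 6: 1.24 * 0.59 = 0.7316
  Set 7: -2.11 * 2.1 = -4.431
Step 2: Total signed measure = (20.6812) + (1.0486) + (2.0566) + (11.058) + (-16.9332) + (0.7316) + (-4.431)
     = 14.2118
Step 3: Positive part mu+(X) = sum of positive contributions = 35.576
Step 4: Negative part mu-(X) = |sum of negative contributions| = 21.3642


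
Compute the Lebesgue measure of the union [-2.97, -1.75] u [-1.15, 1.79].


For pairwise disjoint intervals, m(union) = sum of lengths.
= (-1.75 - -2.97) + (1.79 - -1.15)
= 1.22 + 2.94
= 4.16


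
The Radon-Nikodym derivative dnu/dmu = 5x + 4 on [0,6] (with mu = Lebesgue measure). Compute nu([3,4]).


nu(A) = integral_A (dnu/dmu) dmu = integral_3^4 (5x + 4) dx
Step 1: Antiderivative F(x) = (5/2)x^2 + 4x
Step 2: F(4) = (5/2)*4^2 + 4*4 = 40 + 16 = 56
Step 3: F(3) = (5/2)*3^2 + 4*3 = 22.5 + 12 = 34.5
Step 4: nu([3,4]) = F(4) - F(3) = 56 - 34.5 = 21.5


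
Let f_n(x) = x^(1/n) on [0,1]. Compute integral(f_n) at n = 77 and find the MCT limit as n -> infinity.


At n = 77: f_77(x) = x^(1/77).
Step 1: integral(x^(1/77), 0, 1) = [x^(1/77+1) / (1/77+1)] from 0 to 1
     = 1 / (1/77 + 1) = 1 / ((77+1)/77) = 77/(77+1)
     = 77/78 = 0.987179
Step 2: As n -> infinity, f_n(x) = x^(1/n) -> 1 for x in (0,1], and f_n is increasing in n.
By MCT, lim_n integral(f_n) = integral(lim_n f_n) = integral(1, 0, 1) = 1.
Step 3: Verify convergence: 77/78 = 0.987179 -> 1


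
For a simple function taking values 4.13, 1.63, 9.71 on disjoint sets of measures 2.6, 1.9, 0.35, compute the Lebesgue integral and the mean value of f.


Step 1: Integral = sum(value_i * measure_i)
= 4.13*2.6 + 1.63*1.9 + 9.71*0.35
= 10.738 + 3.097 + 3.3985
= 17.2335
Step 2: Total measure of domain = 2.6 + 1.9 + 0.35 = 4.85
Step 3: Average value = 17.2335 / 4.85 = 3.553299


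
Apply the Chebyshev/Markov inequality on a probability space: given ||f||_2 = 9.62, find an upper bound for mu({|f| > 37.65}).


Chebyshev/Markov inequality: mu(|f| > eps) <= (||f||_p / eps)^p
Step 1: ||f||_2 / eps = 9.62 / 37.65 = 0.255511
Step 2: Raise to power p = 2:
  (0.255511)^2 = 0.065286
Step 3: Therefore mu(|f| > 37.65) <= 0.065286


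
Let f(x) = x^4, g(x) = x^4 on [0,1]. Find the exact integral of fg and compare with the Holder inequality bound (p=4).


Step 1: Exact integral of f*g = integral(x^8, 0, 1) = 1/9
     = 0.111111
Step 2: Holder bound with p=4, q=1.333333:
  ||f||_p = (integral x^16 dx)^(1/4) = (1/17)^(1/4) = 0.492479
  ||g||_q = (integral x^5.333333 dx)^(1/1.333333) = (1/6.333333)^(1/1.333333) = 0.250482
Step 3: Holder bound = ||f||_p * ||g||_q = 0.492479 * 0.250482 = 0.123357
Verification: 0.111111 <= 0.123357 (Holder holds)


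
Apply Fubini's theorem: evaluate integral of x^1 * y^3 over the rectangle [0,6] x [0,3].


By Fubini's theorem, the double integral factors as a product of single integrals:
Step 1: integral_0^6 x^1 dx = [x^2/2] from 0 to 6
     = 6^2/2 = 18
Step 2: integral_0^3 y^3 dy = [y^4/4] from 0 to 3
     = 3^4/4 = 20.25
Step 3: Double integral = 18 * 20.25 = 364.5


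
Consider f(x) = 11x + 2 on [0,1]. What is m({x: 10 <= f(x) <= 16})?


f^(-1)([10, 16]) = {x : 10 <= 11x + 2 <= 16}
Solving: (10 - 2)/11 <= x <= (16 - 2)/11
= [0.727273, 1.272727]
Intersecting with [0,1]: [0.727273, 1]
Measure = 1 - 0.727273 = 0.272727


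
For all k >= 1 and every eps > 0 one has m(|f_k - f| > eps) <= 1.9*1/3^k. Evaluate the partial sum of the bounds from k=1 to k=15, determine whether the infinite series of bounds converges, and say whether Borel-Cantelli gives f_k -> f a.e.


Step 1: List the terms 1.9*1/3^k for k = 1 to 15:
  k=1: 0.633333
  k=2: 0.211111
  k=3: 0.07037
  k=4: 0.023457
  k=5: 0.007819
  k=6: 0.002606
  k=7: 8.687700e-04
  k=8: 2.895900e-04
  k=9: 9.653000e-05
  k=10: 3.217667e-05
  k=11: 1.072556e-05
  k=12: 3.575185e-06
  k=13: 1.191728e-06
  k=14: 3.972428e-07
  k=15: 1.324143e-07
Step 2: Partial sum = 0.633333 + 0.211111 + 0.07037 + 0.023457 + 0.007819 + 0.002606 + 8.687700e-04 + 2.895900e-04 + 9.653000e-05 + 3.217667e-05 + 1.072556e-05 + 3.575185e-06 + 1.191728e-06 + 3.972428e-07 + 1.324143e-07
     = 0.95
Step 3: The full series sum_(k>=1) 1.9*1/3^k converges (geometric series with ratio 1/3 < 1; a constant multiple of a convergent series converges).
Step 4: Fix eps > 0. Since sum_k m(|f_k - f| > eps) < infinity, the Borel-Cantelli lemma gives
        m(limsup_k {|f_k - f| > eps}) = 0, i.e. for a.e. x, |f_k(x) - f(x)| <= eps for all large k.
        Applying this with eps = 1/j for j = 1, 2, ... and intersecting the countably many full-measure sets,
        for a.e. x we get limsup_k |f_k(x) - f(x)| <= 1/j for every j, hence f_k -> f almost everywhere.
Conclusion: series converges; Borel-Cantelli yields f_k -> f a.e.


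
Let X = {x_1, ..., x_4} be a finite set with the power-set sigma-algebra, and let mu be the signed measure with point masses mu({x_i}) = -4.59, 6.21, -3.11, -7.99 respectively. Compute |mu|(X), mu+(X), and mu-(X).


Step 1: Every measurable set is a union of atoms (the cells / points), so a Hahn decomposition is
  obtained by grouping atoms by sign: P = union of atoms with mu > 0, N = union of the remaining atoms.
  Atoms in P (indices): 2;  atoms in N (indices): 1, 3, 4
  Positive values: 6.21
  Negative values: -4.59, -3.11, -7.99
Step 2: mu+(X) = mu(P) = sum of positive atom values = 6.21
Step 3: mu-(X) = -mu(N) = sum of |negative atom values| = 15.69
Step 4: |mu|(X) = mu+(X) + mu-(X) = 6.21 + 15.69 = 21.9


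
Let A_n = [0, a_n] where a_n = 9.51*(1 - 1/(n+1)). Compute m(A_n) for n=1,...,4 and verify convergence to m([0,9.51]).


By continuity of measure from below: if A_n increases to A, then m(A_n) -> m(A).
Here A = [0, 9.51], so m(A) = 9.51
Step 1: a_1 = 9.51*(1 - 1/2) = 4.755, m(A_1) = 4.755
Step 2: a_2 = 9.51*(1 - 1/3) = 6.34, m(A_2) = 6.34
Step 3: a_3 = 9.51*(1 - 1/4) = 7.1325, m(A_3) = 7.1325
Step 4: a_4 = 9.51*(1 - 1/5) = 7.608, m(A_4) = 7.608
Limit: m(A_n) -> m([0,9.51]) = 9.51


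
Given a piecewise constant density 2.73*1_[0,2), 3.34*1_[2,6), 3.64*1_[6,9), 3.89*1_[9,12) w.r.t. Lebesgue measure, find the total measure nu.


Integrate each piece of the Radon-Nikodym derivative:
Step 1: integral_0^2 2.73 dx = 2.73*(2-0) = 2.73*2 = 5.46
Step 2: integral_2^6 3.34 dx = 3.34*(6-2) = 3.34*4 = 13.36
Step 3: integral_6^9 3.64 dx = 3.64*(9-6) = 3.64*3 = 10.92
Step 4: integral_9^12 3.89 dx = 3.89*(12-9) = 3.89*3 = 11.67
Total: 5.46 + 13.36 + 10.92 + 11.67 = 41.41


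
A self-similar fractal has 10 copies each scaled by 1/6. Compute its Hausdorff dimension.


For a self-similar set with N copies scaled by 1/r:
dim_H = log(N)/log(r) = log(10)/log(6)
= 2.302585/1.791759
= 1.285097


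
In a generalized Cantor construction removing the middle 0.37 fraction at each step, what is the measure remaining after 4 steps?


Step 1: At each step, fraction remaining = 1 - 0.37 = 0.63
Step 2: After 4 steps, measure = (0.63)^4
Step 3: Computing the power step by step:
  After step 1: 0.63
  After step 2: 0.3969
  After step 3: 0.250047
  After step 4: 0.15753
Result = 0.15753


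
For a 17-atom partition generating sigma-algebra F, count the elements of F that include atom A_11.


Each element of F is a union of some subset S of the 17 atoms.
The element contains A_11 iff A_11 is in S.
So we count subsets S of {A_1,...,A_17} with A_11 in S: choose freely among the other 16 atoms.
Count = 2^(17-1) = 2^16 = 65536.


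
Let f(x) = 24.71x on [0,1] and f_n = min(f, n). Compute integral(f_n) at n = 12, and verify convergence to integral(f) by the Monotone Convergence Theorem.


f(x) = 24.71x on [0,1]; f_n(x) = min(24.71x, n). At n = 12:
Step 1: f(x) reaches 12 at x = 12/24.71 = 0.485633
Step 2: integral(f_12) = integral(24.71x, 0, 0.485633) + integral(12, 0.485633, 1)
       = 24.71*0.485633^2/2 + 12*(1 - 0.485633)
       = 2.9138 + 6.1724
       = 9.0862
Step 3: As n -> infinity, f_n increases to f, so by MCT integral(f_n) -> integral(f) = 24.71/2 = 12.355.
Convergence: integral(f_12) = 9.0862 -> 12.355 as n -> infinity


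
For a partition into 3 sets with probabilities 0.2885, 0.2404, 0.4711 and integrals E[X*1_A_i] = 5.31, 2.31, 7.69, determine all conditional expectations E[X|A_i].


For each cell A_i: E[X|A_i] = E[X*1_A_i] / P(A_i)
Step 1: E[X|A_1] = 5.31 / 0.2885 = 18.405546
Step 2: E[X|A_2] = 2.31 / 0.2404 = 9.608985
Step 3: E[X|A_3] = 7.69 / 0.4711 = 16.323498
Verification: E[X] = sum E[X*1_A_i] = 5.31 + 2.31 + 7.69 = 15.31


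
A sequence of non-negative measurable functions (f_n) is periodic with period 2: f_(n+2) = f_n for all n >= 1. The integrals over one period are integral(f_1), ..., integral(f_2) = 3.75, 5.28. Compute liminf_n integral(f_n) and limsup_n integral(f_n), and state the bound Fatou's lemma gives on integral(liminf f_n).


The sequence (integral(f_n)) is periodic with period 2, repeating the values 3.75, 5.28 indefinitely.
Step 1: For a periodic sequence, every tail (a_m, a_(m+1), ...) contains all 2 period values infinitely often.
Step 2: Hence inf of every tail = min of the period values = min(3.75, 5.28) = 3.75.
        liminf_n integral(f_n) = sup over m of (inf of tail from m) = 3.75.
Step 3: Similarly sup of every tail = max of the period values = 5.28.
        limsup_n integral(f_n) = 5.28.
Step 4: Fatou's lemma: integral(liminf_n f_n) <= liminf_n integral(f_n) = 3.75.
        So the integral of the pointwise liminf is at most 3.75.


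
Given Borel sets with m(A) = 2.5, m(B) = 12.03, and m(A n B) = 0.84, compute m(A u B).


By inclusion-exclusion: m(A u B) = m(A) + m(B) - m(A n B)
= 2.5 + 12.03 - 0.84
= 13.69


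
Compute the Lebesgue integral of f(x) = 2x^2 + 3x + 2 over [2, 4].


The Lebesgue integral of a Riemann-integrable function agrees with the Riemann integral.
Antiderivative F(x) = (2/3)x^3 + (3/2)x^2 + 2x
F(4) = (2/3)*4^3 + (3/2)*4^2 + 2*4
     = (2/3)*64 + (3/2)*16 + 2*4
     = 42.666667 + 24 + 8
     = 74.666667
F(2) = 15.333333
Integral = F(4) - F(2) = 74.666667 - 15.333333 = 59.333333


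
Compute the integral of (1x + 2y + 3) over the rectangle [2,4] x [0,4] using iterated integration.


By Fubini, integrate in x first, then y.
Step 1: Fix y, integrate over x in [2,4]:
  integral(1x + 2y + 3, x=2..4)
  = 1*(4^2 - 2^2)/2 + (2y + 3)*(4 - 2)
  = 6 + (2y + 3)*2
  = 6 + 4y + 6
  = 12 + 4y
Step 2: Integrate over y in [0,4]:
  integral(12 + 4y, y=0..4)
  = 12*4 + 4*(4^2 - 0^2)/2
  = 48 + 32
  = 80


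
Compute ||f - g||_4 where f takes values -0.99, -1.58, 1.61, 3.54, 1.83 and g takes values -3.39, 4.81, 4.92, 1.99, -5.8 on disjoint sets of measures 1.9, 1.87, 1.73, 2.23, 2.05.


Step 1: Compute differences f_i - g_i:
  -0.99 - -3.39 = 2.4
  -1.58 - 4.81 = -6.39
  1.61 - 4.92 = -3.31
  3.54 - 1.99 = 1.55
  1.83 - -5.8 = 7.63
Step 2: Compute |diff|^4 * measure for each set:
  |2.4|^4 * 1.9 = 33.1776 * 1.9 = 63.03744
  |-6.39|^4 * 1.87 = 1667.26039 * 1.87 = 3117.77693
  |-3.31|^4 * 1.73 = 120.036127 * 1.73 = 207.6625
  |1.55|^4 * 2.23 = 5.772006 * 2.23 = 12.871574
  |7.63|^4 * 2.05 = 3389.207446 * 2.05 = 6947.875264
Step 3: Sum = 10349.223708
Step 4: ||f-g||_4 = (10349.223708)^(1/4) = 10.086185


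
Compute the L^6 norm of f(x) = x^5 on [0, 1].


Step 1: ||f||_6 = (integral_0^1 |x^5|^6 dx)^(1/6)
     = (integral_0^1 x^30 dx)^(1/6)
Step 2: integral_0^1 x^30 dx = [x^31/(31)] from 0 to 1 = 1^31/31
     = 1/31 = 0.032258
Step 3: ||f||_6 = (0.032258)^(1/6) = 0.564209


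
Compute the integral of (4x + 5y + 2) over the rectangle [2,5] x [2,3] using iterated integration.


By Fubini, integrate in x first, then y.
Step 1: Fix y, integrate over x in [2,5]:
  integral(4x + 5y + 2, x=2..5)
  = 4*(5^2 - 2^2)/2 + (5y + 2)*(5 - 2)
  = 42 + (5y + 2)*3
  = 42 + 15y + 6
  = 48 + 15y
Step 2: Integrate over y in [2,3]:
  integral(48 + 15y, y=2..3)
  = 48*1 + 15*(3^2 - 2^2)/2
  = 48 + 37.5
  = 85.5


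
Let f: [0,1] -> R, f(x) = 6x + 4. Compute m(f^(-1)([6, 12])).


f^(-1)([6, 12]) = {x : 6 <= 6x + 4 <= 12}
Solving: (6 - 4)/6 <= x <= (12 - 4)/6
= [0.333333, 1.333333]
Intersecting with [0,1]: [0.333333, 1]
Measure = 1 - 0.333333 = 0.666667


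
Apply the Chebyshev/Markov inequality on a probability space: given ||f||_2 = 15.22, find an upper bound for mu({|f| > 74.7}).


Chebyshev/Markov inequality: mu(|f| > eps) <= (||f||_p / eps)^p
Step 1: ||f||_2 / eps = 15.22 / 74.7 = 0.203748
Step 2: Raise to power p = 2:
  (0.203748)^2 = 0.041513
Step 3: Therefore mu(|f| > 74.7) <= 0.041513


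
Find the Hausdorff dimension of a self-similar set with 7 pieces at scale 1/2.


For a self-similar set with N copies scaled by 1/r:
dim_H = log(N)/log(r) = log(7)/log(2)
= 1.94591/0.693147
= 2.807355


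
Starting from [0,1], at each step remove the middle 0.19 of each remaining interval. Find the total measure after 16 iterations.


Step 1: At each step, fraction remaining = 1 - 0.19 = 0.81
Step 2: After 16 steps, measure = (0.81)^16
Result = 0.034337


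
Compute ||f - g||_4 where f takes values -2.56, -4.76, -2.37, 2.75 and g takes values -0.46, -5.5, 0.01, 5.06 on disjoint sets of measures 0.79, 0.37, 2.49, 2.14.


Step 1: Compute differences f_i - g_i:
  -2.56 - -0.46 = -2.1
  -4.76 - -5.5 = 0.74
  -2.37 - 0.01 = -2.38
  2.75 - 5.06 = -2.31
Step 2: Compute |diff|^4 * measure for each set:
  |-2.1|^4 * 0.79 = 19.4481 * 0.79 = 15.363999
  |0.74|^4 * 0.37 = 0.299866 * 0.37 = 0.11095
  |-2.38|^4 * 2.49 = 32.085427 * 2.49 = 79.892714
  |-2.31|^4 * 2.14 = 28.473963 * 2.14 = 60.934281
Step 3: Sum = 156.301945
Step 4: ||f-g||_4 = (156.301945)^(1/4) = 3.535828


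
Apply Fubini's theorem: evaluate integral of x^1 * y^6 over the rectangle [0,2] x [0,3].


By Fubini's theorem, the double integral factors as a product of single integrals:
Step 1: integral_0^2 x^1 dx = [x^2/2] from 0 to 2
     = 2^2/2 = 2
Step 2: integral_0^3 y^6 dy = [y^7/7] from 0 to 3
     = 3^7/7 = 312.428571
Step 3: Double integral = 2 * 312.428571 = 624.857143


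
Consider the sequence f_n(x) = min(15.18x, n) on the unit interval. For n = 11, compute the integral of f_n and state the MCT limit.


f(x) = 15.18x on [0,1]; f_n(x) = min(15.18x, n). At n = 11:
Step 1: f(x) reaches 11 at x = 11/15.18 = 0.724638
Step 2: integral(f_11) = integral(15.18x, 0, 0.724638) + integral(11, 0.724638, 1)
       = 15.18*0.724638^2/2 + 11*(1 - 0.724638)
       = 3.985507 + 3.028986
       = 7.014493
Step 3: As n -> infinity, f_n increases to f, so by MCT integral(f_n) -> integral(f) = 15.18/2 = 7.59.
Convergence: integral(f_11) = 7.014493 -> 7.59 as n -> infinity


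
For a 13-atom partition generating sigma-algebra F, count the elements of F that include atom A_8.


Each element of F is a union of some subset S of the 13 atoms.
The element contains A_8 iff A_8 is in S.
So we count subsets S of {A_1,...,A_13} with A_8 in S: choose freely among the other 12 atoms.
Count = 2^(13-1) = 2^12 = 4096.


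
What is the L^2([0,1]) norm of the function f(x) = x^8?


Step 1: ||f||_2 = (integral_0^1 |x^8|^2 dx)^(1/2)
     = (integral_0^1 x^16 dx)^(1/2)
Step 2: integral_0^1 x^16 dx = [x^17/(17)] from 0 to 1 = 1^17/17
     = 1/17 = 0.058824
Step 3: ||f||_2 = (0.058824)^(1/2) = 0.242536


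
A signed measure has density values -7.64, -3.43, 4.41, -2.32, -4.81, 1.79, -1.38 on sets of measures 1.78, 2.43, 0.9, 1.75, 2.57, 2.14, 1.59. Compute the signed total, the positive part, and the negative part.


Step 1: Compute signed measure on each set:
  Set 1: -7.64 * 1.78 = -13.5992
  Set 2: -3.43 * 2.43 = -8.3349
  Set 3: 4.41 * 0.9 = 3.969
  Set 4: -2.32 * 1.75 = -4.06
  Set 5: -4.81 * 2.57 = -12.3617
  Set 6: 1.79 * 2.14 = 3.8306
  Set 7: -1.38 * 1.59 = -2.1942
Step 2: Total signed measure = (-13.5992) + (-8.3349) + (3.969) + (-4.06) + (-12.3617) + (3.8306) + (-2.1942)
     = -32.7504
Step 3: Positive part mu+(X) = sum of positive contributions = 7.7996
Step 4: Negative part mu-(X) = |sum of negative contributions| = 40.55


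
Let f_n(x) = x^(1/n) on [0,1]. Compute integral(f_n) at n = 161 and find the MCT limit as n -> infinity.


At n = 161: f_161(x) = x^(1/161).
Step 1: integral(x^(1/161), 0, 1) = [x^(1/161+1) / (1/161+1)] from 0 to 1
     = 1 / (1/161 + 1) = 1 / ((161+1)/161) = 161/(161+1)
     = 161/162 = 0.993827
Step 2: As n -> infinity, f_n(x) = x^(1/n) -> 1 for x in (0,1], and f_n is increasing in n.
By MCT, lim_n integral(f_n) = integral(lim_n f_n) = integral(1, 0, 1) = 1.
Step 3: Verify convergence: 161/162 = 0.993827 -> 1


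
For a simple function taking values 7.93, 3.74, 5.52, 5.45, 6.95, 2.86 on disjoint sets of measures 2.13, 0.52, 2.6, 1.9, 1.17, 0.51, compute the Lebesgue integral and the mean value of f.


Step 1: Integral = sum(value_i * measure_i)
= 7.93*2.13 + 3.74*0.52 + 5.52*2.6 + 5.45*1.9 + 6.95*1.17 + 2.86*0.51
= 16.8909 + 1.9448 + 14.352 + 10.355 + 8.1315 + 1.4586
= 53.1328
Step 2: Total measure of domain = 2.13 + 0.52 + 2.6 + 1.9 + 1.17 + 0.51 = 8.83
Step 3: Average value = 53.1328 / 8.83 = 6.017305


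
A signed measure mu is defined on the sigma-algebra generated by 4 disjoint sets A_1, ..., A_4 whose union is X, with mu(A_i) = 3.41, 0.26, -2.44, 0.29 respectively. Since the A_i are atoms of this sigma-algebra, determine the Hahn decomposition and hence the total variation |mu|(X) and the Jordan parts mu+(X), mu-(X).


Step 1: Every measurable set is a union of atoms (the cells / points), so a Hahn decomposition is
  obtained by grouping atoms by sign: P = union of atoms with mu > 0, N = union of the remaining atoms.
  Atoms in P (indices): 1, 2, 4;  atoms in N (indices): 3
  Positive values: 3.41, 0.26, 0.29
  Negative values: -2.44
Step 2: mu+(X) = mu(P) = sum of positive atom values = 3.96
Step 3: mu-(X) = -mu(N) = sum of |negative atom values| = 2.44
Step 4: |mu|(X) = mu+(X) + mu-(X) = 3.96 + 2.44 = 6.4


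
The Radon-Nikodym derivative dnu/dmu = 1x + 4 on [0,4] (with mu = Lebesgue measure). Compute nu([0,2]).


nu(A) = integral_A (dnu/dmu) dmu = integral_0^2 (1x + 4) dx
Step 1: Antiderivative F(x) = (1/2)x^2 + 4x
Step 2: F(2) = (1/2)*2^2 + 4*2 = 2 + 8 = 10
Step 3: F(0) = (1/2)*0^2 + 4*0 = 0.0 + 0 = 0.0
Step 4: nu([0,2]) = F(2) - F(0) = 10 - 0.0 = 10


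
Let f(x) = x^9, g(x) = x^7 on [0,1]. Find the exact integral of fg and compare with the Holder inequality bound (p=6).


Step 1: Exact integral of f*g = integral(x^16, 0, 1) = 1/17
     = 0.058824
Step 2: Holder bound with p=6, q=1.2:
  ||f||_p = (integral x^54 dx)^(1/6) = (1/55)^(1/6) = 0.51279
  ||g||_q = (integral x^8.4 dx)^(1/1.2) = (1/9.4)^(1/1.2) = 0.154547
Step 3: Holder bound = ||f||_p * ||g||_q = 0.51279 * 0.154547 = 0.07925
Verification: 0.058824 <= 0.07925 (Holder holds)


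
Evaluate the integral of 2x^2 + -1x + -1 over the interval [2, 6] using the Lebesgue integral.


The Lebesgue integral of a Riemann-integrable function agrees with the Riemann integral.
Antiderivative F(x) = (2/3)x^3 + (-1/2)x^2 + -1x
F(6) = (2/3)*6^3 + (-1/2)*6^2 + -1*6
     = (2/3)*216 + (-1/2)*36 + -1*6
     = 144 + -18 + -6
     = 120
F(2) = 1.333333
Integral = F(6) - F(2) = 120 - 1.333333 = 118.666667


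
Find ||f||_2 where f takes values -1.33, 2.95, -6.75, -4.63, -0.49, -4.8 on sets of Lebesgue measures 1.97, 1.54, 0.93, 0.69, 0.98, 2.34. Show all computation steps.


Step 1: Compute |f_i|^2 for each value:
  |-1.33|^2 = 1.7689
  |2.95|^2 = 8.7025
  |-6.75|^2 = 45.5625
  |-4.63|^2 = 21.4369
  |-0.49|^2 = 0.2401
  |-4.8|^2 = 23.04
Step 2: Multiply by measures and sum:
  1.7689 * 1.97 = 3.484733
  8.7025 * 1.54 = 13.40185
  45.5625 * 0.93 = 42.373125
  21.4369 * 0.69 = 14.791461
  0.2401 * 0.98 = 0.235298
  23.04 * 2.34 = 53.9136
Sum = 3.484733 + 13.40185 + 42.373125 + 14.791461 + 0.235298 + 53.9136 = 128.200067
Step 3: Take the p-th root:
||f||_2 = (128.200067)^(1/2) = 11.322547


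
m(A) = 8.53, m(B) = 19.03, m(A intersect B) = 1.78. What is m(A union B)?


By inclusion-exclusion: m(A u B) = m(A) + m(B) - m(A n B)
= 8.53 + 19.03 - 1.78
= 25.78


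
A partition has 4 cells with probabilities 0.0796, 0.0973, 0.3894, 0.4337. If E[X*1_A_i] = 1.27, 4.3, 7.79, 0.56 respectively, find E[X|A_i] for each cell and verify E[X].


For each cell A_i: E[X|A_i] = E[X*1_A_i] / P(A_i)
Step 1: E[X|A_1] = 1.27 / 0.0796 = 15.954774
Step 2: E[X|A_2] = 4.3 / 0.0973 = 44.193217
Step 3: E[X|A_3] = 7.79 / 0.3894 = 20.005136
Step 4: E[X|A_4] = 0.56 / 0.4337 = 1.291215
Verification: E[X] = sum E[X*1_A_i] = 1.27 + 4.3 + 7.79 + 0.56 = 13.92
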